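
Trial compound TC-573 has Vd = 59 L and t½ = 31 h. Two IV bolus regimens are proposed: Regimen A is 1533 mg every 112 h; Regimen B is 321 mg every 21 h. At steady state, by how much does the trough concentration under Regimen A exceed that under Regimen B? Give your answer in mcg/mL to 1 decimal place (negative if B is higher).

Regimen A: f = (1/2)^(112/31) ≈ 0.0817; Cmin,ss = (1533/59)·f/(1−f) ≈ 2.312 mcg/mL.
Regimen B: f = (1/2)^(21/31) ≈ 0.6253; Cmin,ss = (321/59)·f/(1−f) ≈ 9.079 mcg/mL.
Difference ≈ 2.312 − 9.079 ≈ -6.767 mcg/mL.

-6.8 mcg/mL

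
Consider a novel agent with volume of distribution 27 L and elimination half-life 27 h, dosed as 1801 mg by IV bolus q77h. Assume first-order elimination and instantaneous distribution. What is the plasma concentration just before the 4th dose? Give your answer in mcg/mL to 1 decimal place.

f = (1/2)^(τ/t½) = (1/2)^(77/27) ≈ 0.1385.
C₀ = D/Vd = 1801/27 ≈ 66.704 mcg/mL.
Before the 4th dose, 3 doses have been given. Superposition: Cmin = C₀·(f + f² + … + f^3).
≈ 66.704 × (0.1385 + 0.0192 + 0.0027) ≈ 66.704 × 0.1604 ≈ 10.699 mcg/mL.

10.7 mcg/mL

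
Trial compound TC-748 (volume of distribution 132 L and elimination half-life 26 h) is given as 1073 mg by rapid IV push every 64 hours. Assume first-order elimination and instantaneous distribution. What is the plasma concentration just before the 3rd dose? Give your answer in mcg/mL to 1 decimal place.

1.7 mcg/mL

f = (1/2)^(τ/t½) = (1/2)^(64/26) ≈ 0.1816.
C₀ = D/Vd = 1073/132 ≈ 8.129 mcg/mL.
Before the 3rd dose, 2 doses have been given. Superposition: Cmin = C₀·(f + f²).
≈ 8.129 × (0.1816 + 0.0330) ≈ 8.129 × 0.2146 ≈ 1.744 mcg/mL.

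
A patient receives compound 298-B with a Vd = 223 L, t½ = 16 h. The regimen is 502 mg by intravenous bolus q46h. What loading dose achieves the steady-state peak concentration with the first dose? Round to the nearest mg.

581 mg

f = (1/2)^(46/16) ≈ 0.136313; accumulation ratio R = 1/(1−f) ≈ 1.15783.
Loading dose to hit Cmax,ss on first dose: D_load = D_maint·R ≈ 502 × 1.15783 ≈ 581.23 mg.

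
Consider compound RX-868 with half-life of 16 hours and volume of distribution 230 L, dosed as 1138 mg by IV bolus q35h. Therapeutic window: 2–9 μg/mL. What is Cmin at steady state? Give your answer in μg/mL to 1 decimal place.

1.4 μg/mL

Over one 35-h interval, 35/16 ≈ 2.1875 half-lives elapse, leaving f ≈ 0.2195 of each dose.
At steady state, accumulation factor R = 1/(1 − e^(−kτ)) ≈ 1.2812.
Single-dose peak C₀ = D/Vd = 1138/230 ≈ 4.948 μg/mL.
Steady-state peak Cmax,ss = C₀·R ≈ 4.948 × 1.2812 ≈ 6.339 μg/mL.
One interval later, Cmin,ss = Cmax,ss·e^(−kτ) ≈ 6.339 × 0.2195 ≈ 1.391 μg/mL.
Trough 1.4 μg/mL vs MEC 2 μg/mL: subtherapeutic.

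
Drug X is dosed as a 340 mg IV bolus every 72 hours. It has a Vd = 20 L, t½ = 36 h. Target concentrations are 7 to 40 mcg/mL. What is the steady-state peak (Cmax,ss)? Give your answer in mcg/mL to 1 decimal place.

The dosing interval is 2 half-lives, so f = 2^(−2) = 0.25.
Accumulation ratio R = 1/(1 − f) = 1/0.75 = 4/3.
Single-dose peak C₀ = D/Vd = 340/20 = 17 mcg/mL.
Steady-state peak Cmax,ss = C₀·R = 17 × 4/3 ≈ 22.667 mcg/mL.
Peak 22.7 mcg/mL vs MTC 40 mcg/mL: below toxic threshold.

22.7 mcg/mL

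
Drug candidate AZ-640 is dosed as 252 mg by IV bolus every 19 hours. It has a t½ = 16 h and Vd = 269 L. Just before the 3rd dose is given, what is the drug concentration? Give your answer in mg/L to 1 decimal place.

0.6 mg/L

f = (1/2)^(τ/t½) = (1/2)^(19/16) ≈ 0.4391.
C₀ = D/Vd = 252/269 ≈ 0.937 mg/L.
Before the 3rd dose, 2 doses have been given. Superposition: Cmin = C₀·(f + f²).
≈ 0.937 × (0.4391 + 0.1928) ≈ 0.937 × 0.6319 ≈ 0.592 mg/L.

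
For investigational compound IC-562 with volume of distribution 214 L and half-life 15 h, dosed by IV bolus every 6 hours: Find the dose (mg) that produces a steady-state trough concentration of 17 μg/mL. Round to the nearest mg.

τ/t½ = 6/15 ≈ 0.4, so f = (1/2)^(6/15) ≈ 0.757858.
Cmin,ss = (D/Vd)·f/(1−f), so D = Cmin,ss·Vd·(1−f)/f.
D = 17 × 214 × (1−f)/f ≈ 17 × 214 × 0.31951 ≈ 1162.38 mg.

1162 mg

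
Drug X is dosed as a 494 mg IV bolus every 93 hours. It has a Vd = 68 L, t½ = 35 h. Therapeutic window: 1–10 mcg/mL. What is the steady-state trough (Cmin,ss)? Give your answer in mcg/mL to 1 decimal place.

τ/t½ = 93/35 ≈ 2.6571, so fraction remaining f = (1/2)^(93/35) ≈ 0.1585.
Single-dose peak C₀ = D/Vd = 494/68 ≈ 7.265 mcg/mL.
Steady-state trough Cmin,ss = C₀·f/(1−f) ≈ 7.265 × 0.1585/0.8415 ≈ 1.368 mcg/mL.
Trough 1.4 mcg/mL vs MEC 1 mcg/mL: adequate.

1.4 mcg/mL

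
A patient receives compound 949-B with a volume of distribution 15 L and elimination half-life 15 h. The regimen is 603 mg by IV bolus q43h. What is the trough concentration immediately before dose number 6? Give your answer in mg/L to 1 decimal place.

6.4 mg/L

f = (1/2)^(τ/t½) = (1/2)^(43/15) ≈ 0.1371.
C₀ = D/Vd = 603/15 ≈ 40.200 mg/L.
Before the 6th dose, 5 doses have been given. Superposition: Cmin = C₀·(f + f² + … + f^5).
≈ 40.200 × (0.1371 + 0.0188 + 0.0026 + 0.0004 + 0.0000) ≈ 40.200 × 0.1589 ≈ 6.388 mg/L.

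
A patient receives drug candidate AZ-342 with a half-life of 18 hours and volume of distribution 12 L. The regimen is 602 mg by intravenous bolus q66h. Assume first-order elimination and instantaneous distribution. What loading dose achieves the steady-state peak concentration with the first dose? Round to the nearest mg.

f = (1/2)^(66/18) ≈ 0.078745; accumulation ratio R = 1/(1−f) ≈ 1.08548.
Loading dose to hit Cmax,ss on first dose: D_load = D_maint·R ≈ 602 × 1.08548 ≈ 653.46 mg.

653 mg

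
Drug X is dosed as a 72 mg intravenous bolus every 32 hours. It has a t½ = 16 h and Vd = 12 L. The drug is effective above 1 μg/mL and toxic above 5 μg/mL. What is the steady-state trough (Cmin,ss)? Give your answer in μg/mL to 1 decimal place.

τ = 32 h = 2 half-lives, so f = (1/2)^2 = 0.25.
At steady state, R = 1/(1 − 0.25) = 4/3.
Single-dose peak C₀ = D/Vd = 72/12 = 6 μg/mL.
Steady-state peak Cmax,ss = C₀·R = 6 × 4/3 ≈ 8.000 μg/mL.
Steady-state trough Cmin,ss = Cmax,ss·f ≈ 8.000 × 0.25 ≈ 2.000 μg/mL.
Trough 2.0 μg/mL vs MEC 1 μg/mL: adequate.

2.0 μg/mL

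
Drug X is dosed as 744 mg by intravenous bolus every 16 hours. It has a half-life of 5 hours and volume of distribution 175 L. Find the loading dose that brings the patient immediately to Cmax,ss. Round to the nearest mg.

f = (1/2)^(16/5) ≈ 0.108819; accumulation ratio R = 1/(1−f) ≈ 1.12211.
Loading dose to hit Cmax,ss on first dose: D_load = D_maint·R ≈ 744 × 1.12211 ≈ 834.85 mg.

835 mg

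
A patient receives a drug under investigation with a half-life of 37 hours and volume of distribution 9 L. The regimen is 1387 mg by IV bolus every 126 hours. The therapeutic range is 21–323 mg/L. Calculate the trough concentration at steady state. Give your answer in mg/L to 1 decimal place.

16.1 mg/L

Over one 126-h interval, 126/37 ≈ 3.4054 half-lives elapse, leaving f ≈ 0.0944 of each dose.
Accumulation ratio R = 1/(1 − f) ≈ 1/0.9056 ≈ 1.1042.
Single-dose peak C₀ = D/Vd = 1387/9 ≈ 154.111 mg/L.
Steady-state peak Cmax,ss = C₀·R ≈ 154.111 × 1.1042 ≈ 170.169 mg/L.
One interval later, Cmin,ss = Cmax,ss·e^(−kτ) ≈ 170.169 × 0.0944 ≈ 16.064 mg/L.
Trough 16.1 mg/L vs MEC 21 mg/L: subtherapeutic.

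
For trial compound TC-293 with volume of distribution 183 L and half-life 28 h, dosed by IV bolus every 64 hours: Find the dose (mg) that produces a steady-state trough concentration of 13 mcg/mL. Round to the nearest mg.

9221 mg

τ/t½ = 64/28 ≈ 2.2857, so f = (1/2)^(64/28) ≈ 0.205084.
Cmin,ss = (D/Vd)·f/(1−f), so D = Cmin,ss·Vd·(1−f)/f.
D = 13 × 183 × (1−f)/f ≈ 13 × 183 × 3.87605 ≈ 9221.12 mg.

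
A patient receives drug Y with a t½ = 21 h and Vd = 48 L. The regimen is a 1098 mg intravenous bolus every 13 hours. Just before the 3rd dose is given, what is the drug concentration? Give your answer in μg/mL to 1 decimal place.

24.6 μg/mL

f = (1/2)^(τ/t½) = (1/2)^(13/21) ≈ 0.6511.
C₀ = D/Vd = 1098/48 ≈ 22.875 μg/mL.
Before the 3rd dose, 2 doses have been given. Superposition: Cmin = C₀·(f + f²).
≈ 22.875 × (0.6511 + 0.4239) ≈ 22.875 × 1.0750 ≈ 24.591 μg/mL.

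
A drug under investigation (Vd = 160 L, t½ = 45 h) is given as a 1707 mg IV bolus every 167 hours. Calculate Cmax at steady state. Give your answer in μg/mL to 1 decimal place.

Over one 167-h interval, 167/45 ≈ 3.7111 half-lives elapse, leaving f ≈ 0.0764 of each dose.
Accumulation ratio R = 1/(1 − f) ≈ 1/0.9236 ≈ 1.0827.
Single-dose peak C₀ = D/Vd = 1707/160 ≈ 10.669 μg/mL.
Cmax,ss = C₀/(1 − f) ≈ 10.669/0.9236 ≈ 11.552 μg/mL.

11.6 μg/mL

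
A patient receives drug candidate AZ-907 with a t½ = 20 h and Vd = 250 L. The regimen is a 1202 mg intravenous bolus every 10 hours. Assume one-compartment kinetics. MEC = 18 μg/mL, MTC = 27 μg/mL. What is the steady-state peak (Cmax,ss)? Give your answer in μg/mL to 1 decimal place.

Over one 10-h interval, 10/20 ≈ 0.5 half-lives elapse, leaving f ≈ 0.7071 of each dose.
At steady state, accumulation factor R = 1/(1 − e^(−kτ)) ≈ 3.4141.
Each bolus raises the concentration by D/Vd = 1202/250 ≈ 4.808 μg/mL.
Steady-state peak Cmax,ss = C₀·R ≈ 4.808 × 3.4141 ≈ 16.415 μg/mL.
Peak 16.4 μg/mL vs MTC 27 μg/mL: below toxic threshold.

16.4 μg/mL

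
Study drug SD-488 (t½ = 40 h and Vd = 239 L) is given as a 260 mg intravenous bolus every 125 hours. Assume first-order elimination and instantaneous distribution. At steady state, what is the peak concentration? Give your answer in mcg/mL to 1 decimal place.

τ/t½ = 125/40 ≈ 3.125, so fraction remaining f = (1/2)^(125/40) ≈ 0.1146.
At steady state, accumulation factor R = 1/(1 − e^(−kτ)) ≈ 1.1294.
Each bolus raises the concentration by D/Vd = 260/239 ≈ 1.088 mcg/mL.
Steady-state peak Cmax,ss = C₀·R ≈ 1.088 × 1.1294 ≈ 1.229 mcg/mL.

1.2 mcg/mL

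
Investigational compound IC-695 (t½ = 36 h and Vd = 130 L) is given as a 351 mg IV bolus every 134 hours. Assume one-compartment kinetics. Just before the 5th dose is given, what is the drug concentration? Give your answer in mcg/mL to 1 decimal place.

0.2 mcg/mL

f = (1/2)^(τ/t½) = (1/2)^(134/36) ≈ 0.0758.
C₀ = D/Vd = 351/130 ≈ 2.700 mcg/mL.
Before the 5th dose, 4 doses have been given. Superposition: Cmin = C₀·(f + f² + … + f^4).
≈ 2.700 × (0.0758 + 0.0057 + 0.0004 + 0.0000) ≈ 2.700 × 0.0819 ≈ 0.221 mcg/mL.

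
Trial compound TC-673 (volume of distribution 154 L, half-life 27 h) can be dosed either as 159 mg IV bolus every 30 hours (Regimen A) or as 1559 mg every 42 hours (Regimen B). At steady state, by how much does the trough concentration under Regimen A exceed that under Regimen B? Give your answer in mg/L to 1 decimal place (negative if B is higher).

-4.3 mg/L

Regimen A: f = (1/2)^(30/27) ≈ 0.4629; Cmin,ss = (159/154)·f/(1−f) ≈ 0.890 mg/L.
Regimen B: f = (1/2)^(42/27) ≈ 0.3402; Cmin,ss = (1559/154)·f/(1−f) ≈ 5.220 mg/L.
Difference ≈ 0.890 − 5.220 ≈ -4.330 mg/L.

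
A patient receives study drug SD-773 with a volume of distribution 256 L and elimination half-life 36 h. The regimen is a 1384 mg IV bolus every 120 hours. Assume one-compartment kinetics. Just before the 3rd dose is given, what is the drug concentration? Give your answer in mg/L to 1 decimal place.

f = (1/2)^(τ/t½) = (1/2)^(120/36) ≈ 0.0992.
C₀ = D/Vd = 1384/256 ≈ 5.406 mg/L.
Before the 3rd dose, 2 doses have been given. Superposition: Cmin = C₀·(f + f²).
≈ 5.406 × (0.0992 + 0.0098) ≈ 5.406 × 0.1090 ≈ 0.589 mg/L.

0.6 mg/L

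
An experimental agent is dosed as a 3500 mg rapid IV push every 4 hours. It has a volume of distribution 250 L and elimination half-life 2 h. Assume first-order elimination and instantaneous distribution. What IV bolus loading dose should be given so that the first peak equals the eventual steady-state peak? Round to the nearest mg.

4667 mg

f = (1/2)^(4/2) ≈ 0.250000; accumulation ratio R = 1/(1−f) ≈ 1.33333.
Loading dose to hit Cmax,ss on first dose: D_load = D_maint·R ≈ 3500 × 1.33333 ≈ 4666.65 mg.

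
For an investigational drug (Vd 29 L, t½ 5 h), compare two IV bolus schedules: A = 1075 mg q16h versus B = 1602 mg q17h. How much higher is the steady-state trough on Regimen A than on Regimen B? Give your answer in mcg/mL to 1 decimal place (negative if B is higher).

Regimen A: f = (1/2)^(16/5) ≈ 0.1088; Cmin,ss = (1075/29)·f/(1−f) ≈ 4.525 mcg/mL.
Regimen B: f = (1/2)^(17/5) ≈ 0.0947; Cmin,ss = (1602/29)·f/(1−f) ≈ 5.779 mcg/mL.
Difference ≈ 4.525 − 5.779 ≈ -1.254 mcg/mL.

-1.3 mcg/mL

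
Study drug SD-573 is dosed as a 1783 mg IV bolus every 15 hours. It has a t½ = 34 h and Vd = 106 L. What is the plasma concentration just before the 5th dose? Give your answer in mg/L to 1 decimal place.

33.2 mg/L

f = (1/2)^(τ/t½) = (1/2)^(15/34) ≈ 0.7365.
C₀ = D/Vd = 1783/106 ≈ 16.821 mg/L.
Before the 5th dose, 4 doses have been given. Superposition: Cmin = C₀·(f + f² + … + f^4).
≈ 16.821 × (0.7365 + 0.5424 + 0.3995 + 0.2942) ≈ 16.821 × 1.9726 ≈ 33.181 mg/L.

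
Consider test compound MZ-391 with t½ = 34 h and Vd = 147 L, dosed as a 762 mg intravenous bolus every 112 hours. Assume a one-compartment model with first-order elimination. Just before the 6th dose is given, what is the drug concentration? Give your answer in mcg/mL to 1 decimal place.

0.6 mcg/mL

f = (1/2)^(τ/t½) = (1/2)^(112/34) ≈ 0.1019.
C₀ = D/Vd = 762/147 ≈ 5.184 mcg/mL.
Before the 6th dose, 5 doses have been given. Superposition: Cmin = C₀·(f + f² + … + f^5).
≈ 5.184 × (0.1019 + 0.0104 + 0.0011 + 0.0001 + 0.0000) ≈ 5.184 × 0.1135 ≈ 0.588 mcg/mL.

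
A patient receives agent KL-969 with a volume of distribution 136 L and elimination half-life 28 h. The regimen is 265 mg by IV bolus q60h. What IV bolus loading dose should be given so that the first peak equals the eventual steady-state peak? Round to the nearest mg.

343 mg

f = (1/2)^(60/28) ≈ 0.226431; accumulation ratio R = 1/(1−f) ≈ 1.29271.
Loading dose to hit Cmax,ss on first dose: D_load = D_maint·R ≈ 265 × 1.29271 ≈ 342.57 mg.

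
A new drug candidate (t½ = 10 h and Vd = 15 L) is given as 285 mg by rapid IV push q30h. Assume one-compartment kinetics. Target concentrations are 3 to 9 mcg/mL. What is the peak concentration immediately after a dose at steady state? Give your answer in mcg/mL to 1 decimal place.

21.7 mcg/mL

The dosing interval is 3 half-lives, so f = 2^(−3) = 0.125.
At steady state, R = 1/(1 − 0.125) = 8/7.
Single-dose peak C₀ = D/Vd = 285/15 = 19 mcg/mL.
Steady-state peak Cmax,ss = C₀·R = 19 × 8/7 ≈ 21.714 mcg/mL.
Peak 21.7 mcg/mL vs MTC 9 mcg/mL: exceeds toxic threshold.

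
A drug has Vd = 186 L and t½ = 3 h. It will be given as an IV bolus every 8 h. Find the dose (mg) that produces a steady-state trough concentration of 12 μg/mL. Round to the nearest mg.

11940 mg

τ/t½ = 8/3 ≈ 2.6667, so f = (1/2)^(8/3) ≈ 0.157490.
Cmin,ss = (D/Vd)·f/(1−f), so D = Cmin,ss·Vd·(1−f)/f.
D = 12 × 186 × (1−f)/f ≈ 12 × 186 × 5.34961 ≈ 11940.33 mg.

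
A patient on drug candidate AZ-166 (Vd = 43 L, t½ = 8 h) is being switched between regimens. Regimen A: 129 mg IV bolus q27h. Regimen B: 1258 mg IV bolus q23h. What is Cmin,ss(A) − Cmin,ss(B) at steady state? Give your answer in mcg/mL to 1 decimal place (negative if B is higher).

Regimen A: f = (1/2)^(27/8) ≈ 0.0964; Cmin,ss = (129/43)·f/(1−f) ≈ 0.320 mcg/mL.
Regimen B: f = (1/2)^(23/8) ≈ 0.1363; Cmin,ss = (1258/43)·f/(1−f) ≈ 4.617 mcg/mL.
Difference ≈ 0.320 − 4.617 ≈ -4.297 mcg/mL.

-4.3 mcg/mL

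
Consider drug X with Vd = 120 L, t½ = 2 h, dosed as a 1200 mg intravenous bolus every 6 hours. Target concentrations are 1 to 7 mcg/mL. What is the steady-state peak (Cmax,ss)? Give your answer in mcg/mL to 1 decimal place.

τ = 6 h = 3 half-lives, so f = (1/2)^3 = 0.125.
Accumulation ratio R = 1/(1 − f) = 1/0.875 = 8/7.
Single-dose peak C₀ = D/Vd = 1200/120 = 10 mcg/mL.
Steady-state peak Cmax,ss = C₀·R = 10 × 8/7 ≈ 11.429 mcg/mL.
Peak 11.4 mcg/mL vs MTC 7 mcg/mL: exceeds toxic threshold.

11.4 mcg/mL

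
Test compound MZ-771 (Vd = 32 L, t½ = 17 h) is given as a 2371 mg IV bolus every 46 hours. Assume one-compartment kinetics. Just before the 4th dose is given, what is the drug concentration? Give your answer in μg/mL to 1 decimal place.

13.4 μg/mL

f = (1/2)^(τ/t½) = (1/2)^(46/17) ≈ 0.1533.
C₀ = D/Vd = 2371/32 ≈ 74.094 μg/mL.
Before the 4th dose, 3 doses have been given. Superposition: Cmin = C₀·(f + f² + … + f^3).
≈ 74.094 × (0.1533 + 0.0235 + 0.0036) ≈ 74.094 × 0.1804 ≈ 13.367 μg/mL.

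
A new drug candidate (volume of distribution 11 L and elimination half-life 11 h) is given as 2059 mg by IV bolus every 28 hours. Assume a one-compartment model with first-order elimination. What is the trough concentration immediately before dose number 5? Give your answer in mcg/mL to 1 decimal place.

38.7 mcg/mL

f = (1/2)^(τ/t½) = (1/2)^(28/11) ≈ 0.1713.
C₀ = D/Vd = 2059/11 ≈ 187.182 mcg/mL.
Before the 5th dose, 4 doses have been given. Superposition: Cmin = C₀·(f + f² + … + f^4).
≈ 187.182 × (0.1713 + 0.0293 + 0.0050 + 0.0009) ≈ 187.182 × 0.2065 ≈ 38.653 mcg/mL.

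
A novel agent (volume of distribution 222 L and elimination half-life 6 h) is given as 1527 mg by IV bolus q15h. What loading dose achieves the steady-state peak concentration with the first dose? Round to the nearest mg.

f = (1/2)^(15/6) ≈ 0.176777; accumulation ratio R = 1/(1−f) ≈ 1.21474.
Loading dose to hit Cmax,ss on first dose: D_load = D_maint·R ≈ 1527 × 1.21474 ≈ 1854.91 mg.

1855 mg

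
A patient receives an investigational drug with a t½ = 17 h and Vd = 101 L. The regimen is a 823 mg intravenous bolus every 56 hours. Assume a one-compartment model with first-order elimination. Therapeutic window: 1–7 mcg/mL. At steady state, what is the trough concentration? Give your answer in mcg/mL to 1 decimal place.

0.9 mcg/mL

Over one 56-h interval, 56/17 ≈ 3.2941 half-lives elapse, leaving f ≈ 0.1019 of each dose.
Each bolus raises the concentration by D/Vd = 823/101 ≈ 8.149 mcg/mL.
Steady-state trough Cmin,ss = C₀·f/(1−f) ≈ 8.149 × 0.1019/0.8981 ≈ 0.925 mcg/mL.
Trough 0.9 mcg/mL vs MEC 1 mcg/mL: subtherapeutic.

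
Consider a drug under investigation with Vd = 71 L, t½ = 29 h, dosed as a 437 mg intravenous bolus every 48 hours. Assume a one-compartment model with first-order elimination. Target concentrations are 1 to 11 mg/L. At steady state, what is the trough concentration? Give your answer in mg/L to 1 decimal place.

2.9 mg/L

Over one 48-h interval, 48/29 ≈ 1.6552 half-lives elapse, leaving f ≈ 0.3175 of each dose.
At steady state, accumulation factor R = 1/(1 − e^(−kτ)) ≈ 1.4652.
Single-dose peak C₀ = D/Vd = 437/71 ≈ 6.155 mg/L.
Cmax,ss = C₀/(1 − f) ≈ 6.155/0.6825 ≈ 9.018 mg/L.
One interval later, Cmin,ss = Cmax,ss·e^(−kτ) ≈ 9.018 × 0.3175 ≈ 2.863 mg/L.
Trough 2.9 mg/L vs MEC 1 mg/L: adequate.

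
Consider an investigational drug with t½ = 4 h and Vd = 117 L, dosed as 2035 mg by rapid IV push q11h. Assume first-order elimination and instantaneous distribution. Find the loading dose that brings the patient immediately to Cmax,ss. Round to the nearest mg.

f = (1/2)^(11/4) ≈ 0.148651; accumulation ratio R = 1/(1−f) ≈ 1.17461.
Loading dose to hit Cmax,ss on first dose: D_load = D_maint·R ≈ 2035 × 1.17461 ≈ 2390.33 mg.

2390 mg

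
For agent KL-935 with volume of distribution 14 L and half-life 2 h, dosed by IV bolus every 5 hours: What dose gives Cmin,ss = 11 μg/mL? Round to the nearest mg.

717 mg

τ/t½ = 5/2 ≈ 2.5, so f = (1/2)^(5/2) ≈ 0.176777.
Cmin,ss = (D/Vd)·f/(1−f), so D = Cmin,ss·Vd·(1−f)/f.
D = 11 × 14 × (1−f)/f ≈ 11 × 14 × 4.65684 ≈ 717.15 mg.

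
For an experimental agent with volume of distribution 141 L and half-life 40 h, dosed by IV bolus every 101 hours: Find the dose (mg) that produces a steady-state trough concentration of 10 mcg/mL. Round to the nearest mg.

τ/t½ = 101/40 ≈ 2.525, so f = (1/2)^(101/40) ≈ 0.173740.
Cmin,ss = (D/Vd)·f/(1−f), so D = Cmin,ss·Vd·(1−f)/f.
D = 10 × 141 × (1−f)/f ≈ 10 × 141 × 4.75573 ≈ 6705.58 mg.

6706 mg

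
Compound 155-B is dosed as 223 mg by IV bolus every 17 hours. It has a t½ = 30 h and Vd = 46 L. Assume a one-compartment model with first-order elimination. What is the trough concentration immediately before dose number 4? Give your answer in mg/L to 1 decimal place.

f = (1/2)^(τ/t½) = (1/2)^(17/30) ≈ 0.6752.
C₀ = D/Vd = 223/46 ≈ 4.848 mg/L.
Before the 4th dose, 3 doses have been given. Superposition: Cmin = C₀·(f + f² + … + f^3).
≈ 4.848 × (0.6752 + 0.4559 + 0.3078) ≈ 4.848 × 1.4389 ≈ 6.976 mg/L.

7.0 mg/L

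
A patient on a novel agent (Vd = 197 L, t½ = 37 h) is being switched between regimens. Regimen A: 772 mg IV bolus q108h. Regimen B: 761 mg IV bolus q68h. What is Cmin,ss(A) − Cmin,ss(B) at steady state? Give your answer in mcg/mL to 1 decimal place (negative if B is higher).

-0.9 mcg/mL

Regimen A: f = (1/2)^(108/37) ≈ 0.1322; Cmin,ss = (772/197)·f/(1−f) ≈ 0.597 mcg/mL.
Regimen B: f = (1/2)^(68/37) ≈ 0.2797; Cmin,ss = (761/197)·f/(1−f) ≈ 1.500 mcg/mL.
Difference ≈ 0.597 − 1.500 ≈ -0.903 mcg/mL.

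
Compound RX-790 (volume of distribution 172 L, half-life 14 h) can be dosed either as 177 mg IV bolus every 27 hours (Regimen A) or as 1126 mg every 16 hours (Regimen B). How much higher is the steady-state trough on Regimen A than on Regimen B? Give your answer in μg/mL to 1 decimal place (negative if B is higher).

Regimen A: f = (1/2)^(27/14) ≈ 0.2627; Cmin,ss = (177/172)·f/(1−f) ≈ 0.367 μg/mL.
Regimen B: f = (1/2)^(16/14) ≈ 0.4529; Cmin,ss = (1126/172)·f/(1−f) ≈ 5.419 μg/mL.
Difference ≈ 0.367 − 5.419 ≈ -5.052 μg/mL.

-5.1 μg/mL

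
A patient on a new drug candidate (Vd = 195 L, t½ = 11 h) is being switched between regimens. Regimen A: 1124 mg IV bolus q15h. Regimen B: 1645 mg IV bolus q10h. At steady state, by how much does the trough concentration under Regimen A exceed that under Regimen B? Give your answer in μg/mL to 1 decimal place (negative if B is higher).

Regimen A: f = (1/2)^(15/11) ≈ 0.3886; Cmin,ss = (1124/195)·f/(1−f) ≈ 3.664 μg/mL.
Regimen B: f = (1/2)^(10/11) ≈ 0.5325; Cmin,ss = (1645/195)·f/(1−f) ≈ 9.609 μg/mL.
Difference ≈ 3.664 − 9.609 ≈ -5.945 μg/mL.

-5.9 μg/mL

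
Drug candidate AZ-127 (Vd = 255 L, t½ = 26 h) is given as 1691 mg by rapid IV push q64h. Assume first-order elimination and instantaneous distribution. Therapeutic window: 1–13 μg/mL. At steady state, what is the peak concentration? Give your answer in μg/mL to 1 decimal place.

Over one 64-h interval, 64/26 ≈ 2.4615 half-lives elapse, leaving f ≈ 0.1816 of each dose.
Accumulation ratio R = 1/(1 − f) ≈ 1/0.8184 ≈ 1.2219.
Each bolus raises the concentration by D/Vd = 1691/255 ≈ 6.631 μg/mL.
Steady-state peak Cmax,ss = C₀·R ≈ 6.631 × 1.2219 ≈ 8.102 μg/mL.
Peak 8.1 μg/mL vs MTC 13 μg/mL: below toxic threshold.

8.1 μg/mL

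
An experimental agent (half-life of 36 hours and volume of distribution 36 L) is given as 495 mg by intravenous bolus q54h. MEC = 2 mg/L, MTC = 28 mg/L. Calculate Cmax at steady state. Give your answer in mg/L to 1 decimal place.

τ/t½ = 54/36 ≈ 1.5, so fraction remaining f = (1/2)^(54/36) ≈ 0.3536.
At steady state, accumulation factor R = 1/(1 − e^(−kτ)) ≈ 1.5470.
Each bolus raises the concentration by D/Vd = 495/36 ≈ 13.750 mg/L.
Steady-state peak Cmax,ss = C₀·R ≈ 13.750 × 1.5470 ≈ 21.271 mg/L.
Peak 21.3 mg/L vs MTC 28 mg/L: below toxic threshold.

21.3 mg/L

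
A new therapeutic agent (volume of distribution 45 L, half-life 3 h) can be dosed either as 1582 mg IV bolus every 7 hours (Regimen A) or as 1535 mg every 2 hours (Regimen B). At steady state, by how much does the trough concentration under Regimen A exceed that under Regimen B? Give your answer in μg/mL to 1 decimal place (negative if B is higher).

Regimen A: f = (1/2)^(7/3) ≈ 0.1984; Cmin,ss = (1582/45)·f/(1−f) ≈ 8.701 μg/mL.
Regimen B: f = (1/2)^(2/3) ≈ 0.6300; Cmin,ss = (1535/45)·f/(1−f) ≈ 58.081 μg/mL.
Difference ≈ 8.701 − 58.081 ≈ -49.380 μg/mL.

-49.4 μg/mL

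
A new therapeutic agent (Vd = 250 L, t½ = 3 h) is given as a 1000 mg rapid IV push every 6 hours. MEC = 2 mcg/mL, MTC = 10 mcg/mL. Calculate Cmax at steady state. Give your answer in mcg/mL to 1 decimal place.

5.3 mcg/mL

The dosing interval is 2 half-lives, so f = 2^(−2) = 0.25.
Accumulation ratio R = 1/(1 − f) = 1/0.75 = 4/3.
Single-dose peak C₀ = D/Vd = 1000/250 = 4 mcg/mL.
Steady-state peak Cmax,ss = C₀·R = 4 × 4/3 ≈ 5.333 mcg/mL.
Peak 5.3 mcg/mL vs MTC 10 mcg/mL: below toxic threshold.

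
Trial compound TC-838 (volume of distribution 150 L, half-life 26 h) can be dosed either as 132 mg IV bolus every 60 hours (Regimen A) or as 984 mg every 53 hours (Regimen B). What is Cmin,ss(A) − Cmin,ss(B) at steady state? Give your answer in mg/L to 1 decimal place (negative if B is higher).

Regimen A: f = (1/2)^(60/26) ≈ 0.2020; Cmin,ss = (132/150)·f/(1−f) ≈ 0.223 mg/L.
Regimen B: f = (1/2)^(53/26) ≈ 0.2434; Cmin,ss = (984/150)·f/(1−f) ≈ 2.110 mg/L.
Difference ≈ 0.223 − 2.110 ≈ -1.887 mg/L.

-1.9 mg/L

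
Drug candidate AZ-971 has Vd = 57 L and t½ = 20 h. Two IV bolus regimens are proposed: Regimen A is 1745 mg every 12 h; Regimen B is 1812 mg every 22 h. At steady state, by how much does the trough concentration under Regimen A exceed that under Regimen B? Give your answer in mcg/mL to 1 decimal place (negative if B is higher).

Regimen A: f = (1/2)^(12/20) ≈ 0.6598; Cmin,ss = (1745/57)·f/(1−f) ≈ 59.374 mcg/mL.
Regimen B: f = (1/2)^(22/20) ≈ 0.4665; Cmin,ss = (1812/57)·f/(1−f) ≈ 27.797 mcg/mL.
Difference ≈ 59.374 − 27.797 ≈ 31.577 mcg/mL.

31.6 mcg/mL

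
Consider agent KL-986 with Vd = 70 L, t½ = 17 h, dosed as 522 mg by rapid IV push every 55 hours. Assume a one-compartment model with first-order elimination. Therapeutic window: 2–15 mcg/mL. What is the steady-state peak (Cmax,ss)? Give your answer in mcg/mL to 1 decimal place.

8.3 mcg/mL

τ/t½ = 55/17 ≈ 3.2353, so fraction remaining f = (1/2)^(55/17) ≈ 0.1062.
At steady state, accumulation factor R = 1/(1 − e^(−kτ)) ≈ 1.1188.
Each bolus raises the concentration by D/Vd = 522/70 ≈ 7.457 mcg/mL.
Cmax,ss = C₀/(1 − f) ≈ 7.457/0.8938 ≈ 8.343 mcg/mL.
Peak 8.3 mcg/mL vs MTC 15 mcg/mL: below toxic threshold.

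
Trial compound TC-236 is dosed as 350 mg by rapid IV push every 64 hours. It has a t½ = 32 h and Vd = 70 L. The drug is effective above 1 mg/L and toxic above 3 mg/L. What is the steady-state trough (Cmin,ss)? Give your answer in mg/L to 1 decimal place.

τ = 64 h = 2 half-lives, so f = (1/2)^2 = 0.25.
At steady state, R = 1/(1 − 0.25) = 4/3.
Single-dose peak C₀ = D/Vd = 350/70 = 5 mg/L.
Steady-state peak Cmax,ss = C₀·R = 5 × 4/3 ≈ 6.667 mg/L.
Steady-state trough Cmin,ss = Cmax,ss·f ≈ 6.667 × 0.25 ≈ 1.667 mg/L.
Trough 1.7 mg/L vs MEC 1 mg/L: adequate.

1.7 mg/L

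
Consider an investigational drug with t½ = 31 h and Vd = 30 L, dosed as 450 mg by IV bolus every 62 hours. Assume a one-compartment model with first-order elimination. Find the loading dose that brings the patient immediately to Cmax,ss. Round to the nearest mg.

600 mg

f = (1/2)^(62/31) ≈ 0.250000; accumulation ratio R = 1/(1−f) ≈ 1.33333.
Loading dose to hit Cmax,ss on first dose: D_load = D_maint·R ≈ 450 × 1.33333 ≈ 600.00 mg.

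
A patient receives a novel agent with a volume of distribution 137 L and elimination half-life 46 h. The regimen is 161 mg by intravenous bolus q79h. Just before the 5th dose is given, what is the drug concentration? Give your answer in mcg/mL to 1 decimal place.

0.5 mcg/mL

f = (1/2)^(τ/t½) = (1/2)^(79/46) ≈ 0.3041.
C₀ = D/Vd = 161/137 ≈ 1.175 mcg/mL.
Before the 5th dose, 4 doses have been given. Superposition: Cmin = C₀·(f + f² + … + f^4).
≈ 1.175 × (0.3041 + 0.0925 + 0.0281 + 0.0086) ≈ 1.175 × 0.4333 ≈ 0.509 mcg/mL.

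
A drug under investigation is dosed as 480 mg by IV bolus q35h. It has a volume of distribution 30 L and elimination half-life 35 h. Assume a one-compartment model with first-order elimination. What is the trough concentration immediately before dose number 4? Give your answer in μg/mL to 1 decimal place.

f = (1/2)^(τ/t½) = (1/2)^(35/35) ≈ 0.5000.
C₀ = D/Vd = 480/30 ≈ 16.000 μg/mL.
Before the 4th dose, 3 doses have been given. Superposition: Cmin = C₀·(f + f² + … + f^3).
≈ 16.000 × (0.5000 + 0.2500 + 0.1250) ≈ 16.000 × 0.8750 ≈ 14.000 μg/mL.

14.0 μg/mL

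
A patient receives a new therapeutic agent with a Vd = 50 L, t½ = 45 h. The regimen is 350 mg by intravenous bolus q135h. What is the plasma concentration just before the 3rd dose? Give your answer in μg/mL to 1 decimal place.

f = (1/2)^(τ/t½) = (1/2)^(135/45) ≈ 0.1250.
C₀ = D/Vd = 350/50 ≈ 7.000 μg/mL.
Before the 3rd dose, 2 doses have been given. Superposition: Cmin = C₀·(f + f²).
≈ 7.000 × (0.1250 + 0.0156) ≈ 7.000 × 0.1406 ≈ 0.984 μg/mL.

1.0 μg/mL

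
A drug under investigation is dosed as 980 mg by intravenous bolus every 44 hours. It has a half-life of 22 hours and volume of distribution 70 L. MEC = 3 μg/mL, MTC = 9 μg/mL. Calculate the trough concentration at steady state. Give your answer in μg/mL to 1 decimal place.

4.7 μg/mL

The dosing interval is 2 half-lives, so f = 2^(−2) = 0.25.
At steady state, R = 1/(1 − 0.25) = 4/3.
Single-dose peak C₀ = D/Vd = 980/70 = 14 μg/mL.
Steady-state peak Cmax,ss = C₀·R = 14 × 4/3 ≈ 18.667 μg/mL.
Steady-state trough Cmin,ss = Cmax,ss·f ≈ 18.667 × 0.25 ≈ 4.667 μg/mL.
Trough 4.7 μg/mL vs MEC 3 μg/mL: adequate.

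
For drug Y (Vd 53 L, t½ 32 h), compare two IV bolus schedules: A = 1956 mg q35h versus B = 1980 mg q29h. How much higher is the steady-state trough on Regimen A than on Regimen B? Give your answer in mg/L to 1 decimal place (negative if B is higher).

-10.2 mg/L

Regimen A: f = (1/2)^(35/32) ≈ 0.4685; Cmin,ss = (1956/53)·f/(1−f) ≈ 32.531 mg/L.
Regimen B: f = (1/2)^(29/32) ≈ 0.5336; Cmin,ss = (1980/53)·f/(1−f) ≈ 42.741 mg/L.
Difference ≈ 32.531 − 42.741 ≈ -10.210 mg/L.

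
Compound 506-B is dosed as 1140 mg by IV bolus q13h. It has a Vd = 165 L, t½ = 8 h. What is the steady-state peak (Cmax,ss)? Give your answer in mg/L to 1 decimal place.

Over one 13-h interval, 13/8 ≈ 1.625 half-lives elapse, leaving f ≈ 0.3242 of each dose.
At steady state, accumulation factor R = 1/(1 − e^(−kτ)) ≈ 1.4797.
Single-dose peak C₀ = D/Vd = 1140/165 ≈ 6.909 mg/L.
Cmax,ss = C₀/(1 − f) ≈ 6.909/0.6758 ≈ 10.223 mg/L.

10.2 mg/L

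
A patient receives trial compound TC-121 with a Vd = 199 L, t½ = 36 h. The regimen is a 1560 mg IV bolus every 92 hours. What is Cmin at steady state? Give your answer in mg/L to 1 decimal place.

k = ln2/t½ = ln2/36 ≈ 0.019254 h⁻¹; fraction remaining f = e^(−kτ) = e^(−0.019254×92) ≈ 0.1701.
At steady state, accumulation factor R = 1/(1 − e^(−kτ)) ≈ 1.2050.
Single-dose peak C₀ = D/Vd = 1560/199 ≈ 7.839 mg/L.
Steady-state peak Cmax,ss = C₀·R ≈ 7.839 × 1.2050 ≈ 9.446 mg/L.
One interval later, Cmin,ss = Cmax,ss·e^(−kτ) ≈ 9.446 × 0.1701 ≈ 1.607 mg/L.

1.6 mg/L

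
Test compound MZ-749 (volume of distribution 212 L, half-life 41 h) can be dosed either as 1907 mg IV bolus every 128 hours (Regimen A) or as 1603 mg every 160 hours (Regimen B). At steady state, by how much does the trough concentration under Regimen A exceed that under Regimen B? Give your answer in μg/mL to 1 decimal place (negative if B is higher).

0.6 μg/mL

Regimen A: f = (1/2)^(128/41) ≈ 0.1149; Cmin,ss = (1907/212)·f/(1−f) ≈ 1.168 μg/mL.
Regimen B: f = (1/2)^(160/41) ≈ 0.0669; Cmin,ss = (1603/212)·f/(1−f) ≈ 0.542 μg/mL.
Difference ≈ 1.168 − 0.542 ≈ 0.626 μg/mL.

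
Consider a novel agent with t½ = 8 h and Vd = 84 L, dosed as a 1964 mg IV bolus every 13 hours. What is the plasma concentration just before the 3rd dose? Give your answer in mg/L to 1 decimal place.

10.0 mg/L

f = (1/2)^(τ/t½) = (1/2)^(13/8) ≈ 0.3242.
C₀ = D/Vd = 1964/84 ≈ 23.381 mg/L.
Before the 3rd dose, 2 doses have been given. Superposition: Cmin = C₀·(f + f²).
≈ 23.381 × (0.3242 + 0.1051) ≈ 23.381 × 0.4293 ≈ 10.037 mg/L.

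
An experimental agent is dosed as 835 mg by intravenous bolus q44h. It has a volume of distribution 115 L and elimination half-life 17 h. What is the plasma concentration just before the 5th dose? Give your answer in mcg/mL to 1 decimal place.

1.4 mcg/mL

f = (1/2)^(τ/t½) = (1/2)^(44/17) ≈ 0.1663.
C₀ = D/Vd = 835/115 ≈ 7.261 mcg/mL.
Before the 5th dose, 4 doses have been given. Superposition: Cmin = C₀·(f + f² + … + f^4).
≈ 7.261 × (0.1663 + 0.0277 + 0.0046 + 0.0008) ≈ 7.261 × 0.1994 ≈ 1.448 mcg/mL.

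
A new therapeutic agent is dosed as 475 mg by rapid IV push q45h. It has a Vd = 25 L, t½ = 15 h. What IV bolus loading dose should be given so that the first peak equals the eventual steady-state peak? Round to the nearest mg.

f = (1/2)^(45/15) ≈ 0.125000; accumulation ratio R = 1/(1−f) ≈ 1.14286.
Loading dose to hit Cmax,ss on first dose: D_load = D_maint·R ≈ 475 × 1.14286 ≈ 542.86 mg.

543 mg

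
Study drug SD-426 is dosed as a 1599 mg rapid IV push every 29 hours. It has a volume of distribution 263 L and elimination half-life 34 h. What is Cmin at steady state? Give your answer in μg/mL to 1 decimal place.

7.5 μg/mL

τ/t½ = 29/34 ≈ 0.85294, so fraction remaining f = (1/2)^(29/34) ≈ 0.5537.
At steady state, accumulation factor R = 1/(1 − e^(−kτ)) ≈ 2.2406.
Single-dose peak C₀ = D/Vd = 1599/263 ≈ 6.080 μg/mL.
Steady-state peak Cmax,ss = C₀·R ≈ 6.080 × 2.2406 ≈ 13.623 μg/mL.
Steady-state trough Cmin,ss = Cmax,ss·f ≈ 13.623 × 0.5537 ≈ 7.543 μg/mL.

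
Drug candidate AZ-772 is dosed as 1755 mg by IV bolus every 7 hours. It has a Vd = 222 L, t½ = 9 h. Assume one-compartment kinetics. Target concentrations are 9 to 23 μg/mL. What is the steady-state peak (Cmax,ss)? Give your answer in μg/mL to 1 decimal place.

k = ln2/t½ = ln2/9 ≈ 0.077016 h⁻¹; fraction remaining f = e^(−kτ) = e^(−0.077016×7) ≈ 0.5833.
At steady state, accumulation factor R = 1/(1 − e^(−kτ)) ≈ 2.3998.
Each bolus raises the concentration by D/Vd = 1755/222 ≈ 7.905 μg/mL.
Steady-state peak Cmax,ss = C₀·R ≈ 7.905 × 2.3998 ≈ 18.970 μg/mL.
Peak 19.0 μg/mL vs MTC 23 μg/mL: below toxic threshold.

19.0 μg/mL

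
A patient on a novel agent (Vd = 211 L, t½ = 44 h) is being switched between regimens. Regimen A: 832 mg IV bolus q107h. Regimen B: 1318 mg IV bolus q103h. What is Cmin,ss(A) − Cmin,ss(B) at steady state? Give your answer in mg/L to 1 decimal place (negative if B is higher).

Regimen A: f = (1/2)^(107/44) ≈ 0.1853; Cmin,ss = (832/211)·f/(1−f) ≈ 0.897 mg/L.
Regimen B: f = (1/2)^(103/44) ≈ 0.1974; Cmin,ss = (1318/211)·f/(1−f) ≈ 1.536 mg/L.
Difference ≈ 0.897 − 1.536 ≈ -0.639 mg/L.

-0.6 mg/L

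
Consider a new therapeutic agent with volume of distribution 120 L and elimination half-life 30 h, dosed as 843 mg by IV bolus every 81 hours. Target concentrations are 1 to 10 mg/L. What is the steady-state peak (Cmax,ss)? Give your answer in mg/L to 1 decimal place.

8.3 mg/L

τ/t½ = 81/30 ≈ 2.7, so fraction remaining f = (1/2)^(81/30) ≈ 0.1539.
At steady state, accumulation factor R = 1/(1 − e^(−kτ)) ≈ 1.1819.
Single-dose peak C₀ = D/Vd = 843/120 ≈ 7.025 mg/L.
Steady-state peak Cmax,ss = C₀·R ≈ 7.025 × 1.1819 ≈ 8.303 mg/L.
Peak 8.3 mg/L vs MTC 10 mg/L: below toxic threshold.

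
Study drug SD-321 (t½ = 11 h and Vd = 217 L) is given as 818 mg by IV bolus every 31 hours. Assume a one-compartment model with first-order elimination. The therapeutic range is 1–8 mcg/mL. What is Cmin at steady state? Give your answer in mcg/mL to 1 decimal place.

τ/t½ = 31/11 ≈ 2.8182, so fraction remaining f = (1/2)^(31/11) ≈ 0.1418.
Each bolus raises the concentration by D/Vd = 818/217 ≈ 3.770 mcg/mL.
Steady-state trough Cmin,ss = C₀·f/(1−f) ≈ 3.770 × 0.1418/0.8582 ≈ 0.623 mcg/mL.
Trough 0.6 mcg/mL vs MEC 1 mcg/mL: subtherapeutic.

0.6 mcg/mL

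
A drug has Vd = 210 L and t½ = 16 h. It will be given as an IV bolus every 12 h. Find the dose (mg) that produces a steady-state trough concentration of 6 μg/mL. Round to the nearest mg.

859 mg

τ/t½ = 12/16 ≈ 0.75, so f = (1/2)^(12/16) ≈ 0.594604.
Cmin,ss = (D/Vd)·f/(1−f), so D = Cmin,ss·Vd·(1−f)/f.
D = 6 × 210 × (1−f)/f ≈ 6 × 210 × 0.68179 ≈ 859.06 mg.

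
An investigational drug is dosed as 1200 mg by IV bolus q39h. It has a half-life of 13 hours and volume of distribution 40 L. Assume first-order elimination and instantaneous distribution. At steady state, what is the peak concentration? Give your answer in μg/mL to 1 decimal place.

The dosing interval is 3 half-lives, so f = 2^(−3) = 0.125.
At steady state, R = 1/(1 − 0.125) = 8/7.
Single-dose peak C₀ = D/Vd = 1200/40 = 30 μg/mL.
Steady-state peak Cmax,ss = C₀·R = 30 × 8/7 ≈ 34.286 μg/mL.

34.3 μg/mL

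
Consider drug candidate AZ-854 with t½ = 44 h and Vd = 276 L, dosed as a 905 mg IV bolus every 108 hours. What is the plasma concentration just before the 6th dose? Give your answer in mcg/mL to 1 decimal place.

0.7 mcg/mL

f = (1/2)^(τ/t½) = (1/2)^(108/44) ≈ 0.1824.
C₀ = D/Vd = 905/276 ≈ 3.279 mcg/mL.
Before the 6th dose, 5 doses have been given. Superposition: Cmin = C₀·(f + f² + … + f^5).
≈ 3.279 × (0.1824 + 0.0333 + 0.0061 + 0.0011 + 0.0002) ≈ 3.279 × 0.2231 ≈ 0.732 mcg/mL.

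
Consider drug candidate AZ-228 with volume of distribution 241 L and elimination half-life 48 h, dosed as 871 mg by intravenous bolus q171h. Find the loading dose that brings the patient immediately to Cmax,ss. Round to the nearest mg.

952 mg

f = (1/2)^(171/48) ≈ 0.084641; accumulation ratio R = 1/(1−f) ≈ 1.09247.
Loading dose to hit Cmax,ss on first dose: D_load = D_maint·R ≈ 871 × 1.09247 ≈ 951.54 mg.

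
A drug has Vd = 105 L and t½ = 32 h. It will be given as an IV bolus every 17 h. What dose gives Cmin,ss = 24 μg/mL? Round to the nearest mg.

τ/t½ = 17/32 ≈ 0.53125, so f = (1/2)^(17/32) ≈ 0.691955.
Cmin,ss = (D/Vd)·f/(1−f), so D = Cmin,ss·Vd·(1−f)/f.
D = 24 × 105 × (1−f)/f ≈ 24 × 105 × 0.44518 ≈ 1121.85 mg.

1122 mg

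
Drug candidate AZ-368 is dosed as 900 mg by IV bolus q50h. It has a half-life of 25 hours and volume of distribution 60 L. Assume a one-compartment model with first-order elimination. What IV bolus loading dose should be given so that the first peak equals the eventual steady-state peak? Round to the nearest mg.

1200 mg

f = (1/2)^(50/25) ≈ 0.250000; accumulation ratio R = 1/(1−f) ≈ 1.33333.
Loading dose to hit Cmax,ss on first dose: D_load = D_maint·R ≈ 900 × 1.33333 ≈ 1200.00 mg.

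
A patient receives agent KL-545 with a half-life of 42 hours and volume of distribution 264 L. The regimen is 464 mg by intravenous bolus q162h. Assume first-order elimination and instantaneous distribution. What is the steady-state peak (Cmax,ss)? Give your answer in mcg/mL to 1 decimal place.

k = ln2/t½ = ln2/42 ≈ 0.016504 h⁻¹; fraction remaining f = e^(−kτ) = e^(−0.016504×162) ≈ 0.0690.
Accumulation ratio R = 1/(1 − f) ≈ 1/0.9310 ≈ 1.0741.
Each bolus raises the concentration by D/Vd = 464/264 ≈ 1.758 mcg/mL.
Steady-state peak Cmax,ss = C₀·R ≈ 1.758 × 1.0741 ≈ 1.888 mcg/mL.

1.9 mcg/mL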